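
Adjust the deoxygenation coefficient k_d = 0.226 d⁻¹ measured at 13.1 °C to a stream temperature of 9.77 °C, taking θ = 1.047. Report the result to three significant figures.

k_d ≈ 0.194 d⁻¹

k_d(T₂) = k_d(T₁) · θ^(T₂−T₁) = 0.226 × 1.047^(9.77−13.1)
= 0.226 × 1.047^-3.33 = 0.226 × 0.8582 = 0.1939 d⁻¹.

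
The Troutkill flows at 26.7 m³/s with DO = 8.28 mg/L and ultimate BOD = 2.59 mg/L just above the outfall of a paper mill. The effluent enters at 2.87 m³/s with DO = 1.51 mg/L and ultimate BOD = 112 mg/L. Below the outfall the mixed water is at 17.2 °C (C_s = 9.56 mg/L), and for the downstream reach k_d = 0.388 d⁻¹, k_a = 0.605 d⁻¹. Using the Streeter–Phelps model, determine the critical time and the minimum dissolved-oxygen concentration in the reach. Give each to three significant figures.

Mixed DO = (26.7×8.28 + 2.87×1.51)/(26.7+2.87) = 225.4/29.57 = 7.623 mg/L.
Mixed L₀ = (26.7×2.59 + 2.87×112)/(29.57) = 390.6/29.57 = 13.21 mg/L.
Initial deficit D₀ = C_s − DO₀ = 9.56 − 7.623 = 1.937 mg/L.
t_c = (1/0.2170) ln[(0.605/0.388)(1 − 1.937×0.2170/(0.388×13.21))] = 4.608 × ln(1.431) = 1.653 d.
D_c = (0.388/0.605) × 13.21 × e^(−0.388×1.653) = 0.6413 × 13.21 × 0.5266 = 4.461 mg/L.
Minimum DO = 9.56 − 4.461 = 5.099 mg/L.

t_c ≈ 1.65 d; minimum DO ≈ 5.10 mg/L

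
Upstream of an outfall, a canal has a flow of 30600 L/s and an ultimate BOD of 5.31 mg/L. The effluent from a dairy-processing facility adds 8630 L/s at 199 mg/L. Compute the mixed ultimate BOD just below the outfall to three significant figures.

Flow-weighted mixing: C = (Q_r C_r + Q_w C_w)/(Q_r + Q_w)
= (30600×5.31 + 8630×199)/(30600 + 8630) = 1.880×10^6/39230 = 47.92 mg/L.

47.9 mg/L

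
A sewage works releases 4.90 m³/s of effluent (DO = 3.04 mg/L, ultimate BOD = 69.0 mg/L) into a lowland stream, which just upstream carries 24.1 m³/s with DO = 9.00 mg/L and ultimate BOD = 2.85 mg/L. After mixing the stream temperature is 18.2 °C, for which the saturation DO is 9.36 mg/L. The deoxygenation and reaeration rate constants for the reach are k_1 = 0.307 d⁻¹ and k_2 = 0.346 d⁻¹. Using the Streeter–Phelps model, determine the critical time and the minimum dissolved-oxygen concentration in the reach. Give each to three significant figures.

Mixed DO = (24.1×9.00 + 4.90×3.04)/(24.1+4.90) = 231.8/29.00 = 7.993 mg/L.
Mixed L₀ = (24.1×2.85 + 4.90×69.0)/(29.00) = 406.8/29.00 = 14.03 mg/L.
Initial deficit D₀ = C_s − DO₀ = 9.36 − 7.993 = 1.367 mg/L.
t_c = (1/0.03900) ln[(0.346/0.307)(1 − 1.367×0.03900/(0.307×14.03))] = 25.64 × ln(1.113) = 2.747 d.
D_c = (0.307/0.346) × 14.03 × e^(−0.307×2.747) = 0.8873 × 14.03 × 0.4303 = 5.355 mg/L.
Minimum DO = 9.36 − 5.355 = 4.005 mg/L.

t_c ≈ 2.75 d; minimum DO ≈ 4.00 mg/L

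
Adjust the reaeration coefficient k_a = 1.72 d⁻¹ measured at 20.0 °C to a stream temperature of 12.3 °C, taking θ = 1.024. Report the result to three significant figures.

k_a ≈ 1.43 d⁻¹

k_a(T₂) = k_a(T₁) · θ^(T₂−T₁) = 1.72 × 1.024^(12.3−20.0)
= 1.72 × 1.024^-7.70 = 1.72 × 0.8331 = 1.433 d⁻¹.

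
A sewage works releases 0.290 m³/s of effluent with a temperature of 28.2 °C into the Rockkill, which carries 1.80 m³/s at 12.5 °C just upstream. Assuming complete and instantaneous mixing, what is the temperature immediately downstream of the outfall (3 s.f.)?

Flow-weighted mixing: C = (Q_r C_r + Q_w C_w)/(Q_r + Q_w)
= (1.80×12.5 + 0.290×28.2)/(1.80 + 0.290) = 30.68/2.090 = 14.68 °C.

14.7 °C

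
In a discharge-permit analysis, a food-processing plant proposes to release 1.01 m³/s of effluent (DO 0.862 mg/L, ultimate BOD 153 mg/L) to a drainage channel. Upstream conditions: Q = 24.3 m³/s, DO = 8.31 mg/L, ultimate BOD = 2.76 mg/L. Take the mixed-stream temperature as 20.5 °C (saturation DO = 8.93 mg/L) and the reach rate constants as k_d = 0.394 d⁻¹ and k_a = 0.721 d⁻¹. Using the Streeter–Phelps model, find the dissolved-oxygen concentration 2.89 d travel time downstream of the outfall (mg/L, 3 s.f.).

DO ≈ 6.75 mg/L

Mixed DO = (24.3×8.31 + 1.01×0.862)/(24.3+1.01) = 202.8/25.31 = 8.013 mg/L.
Mixed L₀ = (24.3×2.76 + 1.01×153)/(25.31) = 221.6/25.31 = 8.755 mg/L.
Initial deficit D₀ = C_s − DO₀ = 8.93 − 8.013 = 0.9172 mg/L.
D(2.89) = [0.394×8.755/(0.721−0.394)](e^(−0.394×2.89) − e^(−0.721×2.89)) + 0.9172 e^(−0.721×2.89)
= 10.55 × (0.3202 − 0.1245) + 0.9172 × 0.1245 = 2.179 mg/L.
DO = 8.93 − 2.179 = 6.751 mg/L.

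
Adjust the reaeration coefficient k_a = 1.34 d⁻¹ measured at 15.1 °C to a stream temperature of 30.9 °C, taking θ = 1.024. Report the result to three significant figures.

k_a(T₂) = k_a(T₁) · θ^(T₂−T₁) = 1.34 × 1.024^(30.9−15.1)
= 1.34 × 1.024^15.8 = 1.34 × 1.455 = 1.949 d⁻¹.

k_a ≈ 1.95 d⁻¹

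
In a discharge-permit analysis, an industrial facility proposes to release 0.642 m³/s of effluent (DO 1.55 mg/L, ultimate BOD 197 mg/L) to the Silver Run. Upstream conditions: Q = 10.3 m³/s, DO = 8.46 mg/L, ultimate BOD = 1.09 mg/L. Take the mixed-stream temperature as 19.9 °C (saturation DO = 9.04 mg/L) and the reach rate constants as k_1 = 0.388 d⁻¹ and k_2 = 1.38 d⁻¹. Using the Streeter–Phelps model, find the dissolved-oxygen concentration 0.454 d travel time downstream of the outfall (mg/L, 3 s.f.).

DO ≈ 7.02 mg/L

Mixed DO = (10.3×8.46 + 0.642×1.55)/(10.3+0.642) = 88.13/10.94 = 8.055 mg/L.
Mixed L₀ = (10.3×1.09 + 0.642×197)/(10.94) = 137.7/10.94 = 12.58 mg/L.
Initial deficit D₀ = C_s − DO₀ = 9.04 − 8.055 = 0.9854 mg/L.
D(0.454) = [0.388×12.58/(1.38−0.388)](e^(−0.388×0.454) − e^(−1.38×0.454)) + 0.9854 e^(−1.38×0.454)
= 4.922 × (0.8385 − 0.5344) + 0.9854 × 0.5344 = 2.023 mg/L.
DO = 9.04 − 2.023 = 7.017 mg/L.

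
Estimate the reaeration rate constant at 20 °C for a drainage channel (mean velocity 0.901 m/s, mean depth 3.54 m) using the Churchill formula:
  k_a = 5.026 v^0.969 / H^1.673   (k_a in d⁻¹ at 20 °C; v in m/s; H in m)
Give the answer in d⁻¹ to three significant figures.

k_a ≈ 0.548 d⁻¹

k_a = 5.026 × 0.901^0.969 / 3.54^1.673 = 5.026 × 0.9039 / 8.289 = 0.5481 d⁻¹.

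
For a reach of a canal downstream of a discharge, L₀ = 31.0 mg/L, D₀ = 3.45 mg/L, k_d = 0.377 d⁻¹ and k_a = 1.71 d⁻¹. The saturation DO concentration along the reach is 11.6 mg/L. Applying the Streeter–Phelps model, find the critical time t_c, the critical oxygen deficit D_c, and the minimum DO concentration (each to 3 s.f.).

t_c = [1/(k_a−k_d)] ln[(k_a/k_d)(1 − D₀(k_a−k_d)/(k_d L₀))]
= [1/(1.71−0.377)] ln[(1.71/0.377)(1 − 3.45×1.333/(0.377×31.0))]
= (1/1.333) ln[4.536 × 0.6065] = 0.7502 × ln(2.751) = 0.7502 × 1.012 = 0.7592 d.
L(t_c) = L₀ e^(−k_d t_c) = 31.0 × 0.7511 = 23.28 mg/L, and at the critical point k_a D_c = k_d L, so D_c = (0.377/1.71) × 23.28 = 5.133 mg/L.
Minimum DO = C_s − D_c = 11.6 − 5.133 = 6.467 mg/L.

t_c ≈ 0.759 d; D_c ≈ 5.13 mg/L; min DO ≈ 6.47 mg/L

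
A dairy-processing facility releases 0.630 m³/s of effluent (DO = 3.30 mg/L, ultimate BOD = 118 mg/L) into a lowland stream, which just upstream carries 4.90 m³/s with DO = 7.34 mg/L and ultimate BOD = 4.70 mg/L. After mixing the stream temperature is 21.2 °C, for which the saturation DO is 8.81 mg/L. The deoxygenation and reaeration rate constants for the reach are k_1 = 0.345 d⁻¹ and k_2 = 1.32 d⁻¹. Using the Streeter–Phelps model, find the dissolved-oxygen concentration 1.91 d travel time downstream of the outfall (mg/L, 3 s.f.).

Mixed DO = (4.90×7.34 + 0.630×3.30)/(4.90+0.630) = 38.05/5.530 = 6.880 mg/L.
Mixed L₀ = (4.90×4.70 + 0.630×118)/(5.530) = 97.37/5.530 = 17.61 mg/L.
Initial deficit D₀ = C_s − DO₀ = 8.81 − 6.880 = 1.930 mg/L.
D(1.91) = [0.345×17.61/(1.32−0.345)](e^(−0.345×1.91) − e^(−1.32×1.91)) + 1.930 e^(−1.32×1.91)
= 6.230 × (0.5174 − 0.08036) + 1.930 × 0.08036 = 2.878 mg/L.
DO = 8.81 − 2.878 = 5.932 mg/L.

DO ≈ 5.93 mg/L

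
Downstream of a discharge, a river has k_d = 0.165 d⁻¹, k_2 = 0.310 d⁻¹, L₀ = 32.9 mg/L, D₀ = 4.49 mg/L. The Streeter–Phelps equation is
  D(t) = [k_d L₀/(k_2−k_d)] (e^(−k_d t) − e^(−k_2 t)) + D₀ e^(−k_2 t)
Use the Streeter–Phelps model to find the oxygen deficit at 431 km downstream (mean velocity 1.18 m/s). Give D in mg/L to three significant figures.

Travel time t = x/v = 431 km / (1.18 m/s) = 431000 m / 1.18 m/s = 365300 s = 4.227 d.
k_d L₀/(k_2−k_d) = 0.165×32.9/(0.310−0.165) = 5.428/0.1450 = 37.44 mg/L.
e^(−k_d t) = e^(−0.165×4.227) = 0.4978; e^(−k_2 t) = e^(−0.310×4.227) = 0.2697.
D = 37.44 × (0.4978 − 0.2697) + 4.49 × 0.2697 = 8.541 + 1.211 = 9.752 mg/L.

D ≈ 9.75 mg/L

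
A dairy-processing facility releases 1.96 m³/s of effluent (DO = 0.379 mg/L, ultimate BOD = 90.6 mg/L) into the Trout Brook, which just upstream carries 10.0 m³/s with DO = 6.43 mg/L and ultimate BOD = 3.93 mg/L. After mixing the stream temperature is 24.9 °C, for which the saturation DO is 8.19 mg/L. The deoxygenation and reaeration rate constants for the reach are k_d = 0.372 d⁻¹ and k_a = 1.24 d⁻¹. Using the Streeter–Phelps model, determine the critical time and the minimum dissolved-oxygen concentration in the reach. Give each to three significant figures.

Mixed DO = (10.0×6.43 + 1.96×0.379)/(10.0+1.96) = 65.04/11.96 = 5.438 mg/L.
Mixed L₀ = (10.0×3.93 + 1.96×90.6)/(11.96) = 216.9/11.96 = 18.13 mg/L.
Initial deficit D₀ = C_s − DO₀ = 8.19 − 5.438 = 2.752 mg/L.
t_c = (1/0.8680) ln[(1.24/0.372)(1 − 2.752×0.8680/(0.372×18.13))] = 1.152 × ln(2.153) = 0.8835 d.
D_c = (0.372/1.24) × 18.13 × e^(−0.372×0.8835) = 0.3000 × 18.13 × 0.7199 = 3.916 mg/L.
Minimum DO = 8.19 − 3.916 = 4.274 mg/L.

t_c ≈ 0.884 d; minimum DO ≈ 4.27 mg/L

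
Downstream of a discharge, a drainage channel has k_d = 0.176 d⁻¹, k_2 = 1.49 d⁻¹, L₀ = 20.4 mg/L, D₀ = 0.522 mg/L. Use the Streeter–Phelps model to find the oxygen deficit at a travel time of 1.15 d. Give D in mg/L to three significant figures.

D ≈ 1.83 mg/L

k_d L₀/(k_2−k_d) = 0.176×20.4/(1.49−0.176) = 3.590/1.314 = 2.732 mg/L.
e^(−k_d t) = e^(−0.176×1.150) = 0.8168; e^(−k_2 t) = e^(−1.49×1.150) = 0.1802.
D = 2.732 × (0.8168 − 0.1802) + 0.522 × 0.1802 = 1.739 + 0.09408 = 1.833 mg/L.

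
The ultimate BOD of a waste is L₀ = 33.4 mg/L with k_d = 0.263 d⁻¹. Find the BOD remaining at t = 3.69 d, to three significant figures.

L_t = L₀ e^(−k_d t) = 33.4 × e^(−0.263×3.69) = 33.4 × 0.3789 = 12.66 mg/L.

L ≈ 12.7 mg/L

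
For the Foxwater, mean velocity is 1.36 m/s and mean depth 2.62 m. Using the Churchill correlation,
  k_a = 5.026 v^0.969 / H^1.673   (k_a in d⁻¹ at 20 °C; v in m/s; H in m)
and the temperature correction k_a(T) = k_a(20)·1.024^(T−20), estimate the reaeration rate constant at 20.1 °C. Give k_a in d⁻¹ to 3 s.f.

k_a(20) = 5.026 × 1.36^0.969 / 2.62^1.673 = 5.026 × 1.347 / 5.010 = 1.351 d⁻¹.
k_a(20.1) = 1.351 × 1.024^(20.1−20) = 1.351 × 1.002 = 1.355 d⁻¹.

k_a ≈ 1.35 d⁻¹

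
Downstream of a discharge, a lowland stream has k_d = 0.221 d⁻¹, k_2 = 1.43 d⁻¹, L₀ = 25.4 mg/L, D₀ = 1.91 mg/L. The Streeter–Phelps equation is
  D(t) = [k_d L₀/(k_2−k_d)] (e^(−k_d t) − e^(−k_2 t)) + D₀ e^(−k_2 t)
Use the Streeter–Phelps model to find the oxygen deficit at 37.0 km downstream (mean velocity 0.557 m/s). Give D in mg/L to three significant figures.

Travel time t = x/v = 37.0 km / (0.557 m/s) = 37000 m / 0.557 m/s = 66430 s = 0.7688 d.
k_d L₀/(k_2−k_d) = 0.221×25.4/(1.43−0.221) = 5.613/1.209 = 4.643 mg/L.
e^(−k_d t) = e^(−0.221×0.7688) = 0.8437; e^(−k_2 t) = e^(−1.43×0.7688) = 0.3331.
D = 4.643 × (0.8437 − 0.3331) + 1.91 × 0.3331 = 2.371 + 0.6361 = 3.007 mg/L.

D ≈ 3.01 mg/L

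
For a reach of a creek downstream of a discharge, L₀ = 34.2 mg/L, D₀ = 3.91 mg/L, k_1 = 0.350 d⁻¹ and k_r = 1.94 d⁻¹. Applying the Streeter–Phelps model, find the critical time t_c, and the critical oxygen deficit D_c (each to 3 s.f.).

t_c ≈ 0.616 d; D_c ≈ 4.97 mg/L

With k_r/k_1 = 5.543 and 1 − D₀(k_r−k_1)/(k_1 L₀) = 0.4806,
t_c = ln(5.543 × 0.4806) / (1.94 − 0.350) = ln(2.664) / 1.590 = 0.9798/1.590 = 0.6163 d.
D_c = (k_1/k_r) L₀ e^(−k_1 t_c) = (0.350/1.94) × 34.2 × e^(−0.350×0.6163) = 0.1804 × 34.2 × 0.8060 = 4.973 mg/L.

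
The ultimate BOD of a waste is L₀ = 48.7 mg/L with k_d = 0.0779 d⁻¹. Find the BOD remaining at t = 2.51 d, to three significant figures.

L ≈ 40.1 mg/L

L_t = L₀ e^(−k_d t) = 48.7 × e^(−0.0779×2.51) = 48.7 × 0.8224 = 40.05 mg/L.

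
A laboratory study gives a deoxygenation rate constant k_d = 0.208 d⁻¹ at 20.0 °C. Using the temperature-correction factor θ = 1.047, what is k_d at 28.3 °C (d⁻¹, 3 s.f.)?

k_d(T₂) = k_d(T₁) · θ^(T₂−T₁) = 0.208 × 1.047^(28.3−20.0)
= 0.208 × 1.047^8.30 = 0.208 × 1.464 = 0.3045 d⁻¹.

k_d ≈ 0.305 d⁻¹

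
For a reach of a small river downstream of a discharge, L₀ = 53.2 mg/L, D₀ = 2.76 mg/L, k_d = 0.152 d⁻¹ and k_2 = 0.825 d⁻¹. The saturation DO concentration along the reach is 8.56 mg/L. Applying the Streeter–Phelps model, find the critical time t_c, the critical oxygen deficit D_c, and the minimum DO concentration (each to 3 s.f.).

With k_2/k_d = 5.428 and 1 − D₀(k_2−k_d)/(k_d L₀) = 0.7703,
t_c = ln(5.428 × 0.7703) / (0.825 − 0.152) = ln(4.181) / 0.6730 = 1.431/0.6730 = 2.126 d.
L(t_c) = L₀ e^(−k_d t_c) = 53.2 × 0.7239 = 38.51 mg/L, and at the critical point k_2 D_c = k_d L, so D_c = (0.152/0.825) × 38.51 = 7.096 mg/L.
Minimum DO = C_s − D_c = 8.56 − 7.096 = 1.464 mg/L.

t_c ≈ 2.13 d; D_c ≈ 7.10 mg/L; min DO ≈ 1.46 mg/L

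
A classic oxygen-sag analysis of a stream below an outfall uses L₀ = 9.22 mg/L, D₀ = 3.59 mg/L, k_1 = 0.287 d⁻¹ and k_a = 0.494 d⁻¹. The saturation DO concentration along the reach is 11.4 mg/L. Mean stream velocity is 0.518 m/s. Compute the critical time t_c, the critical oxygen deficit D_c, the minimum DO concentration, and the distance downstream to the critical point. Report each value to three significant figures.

At the critical point dD/dt = 0, so k_1 L₀ e^(−k_1 t) = k_a D. Substituting D(t) from the Streeter–Phelps equation and solving for t gives
t_c = ln[(k_a/k_1)(1 − D₀(k_a−k_1)/(k_1 L₀))] / (k_a−k_1).
Here k_a−k_1 = 0.2070 d⁻¹ and 1 − D₀(k_a−k_1)/(k_1 L₀) = 1 − 3.59×0.2070/(0.287×9.22) = 0.7192, so
t_c = ln(1.721 × 0.7192) / 0.2070 = 0.2134 / 0.2070 = 1.031 d.
D_c = (k_1/k_a) L₀ e^(−k_1 t_c) = (0.287/0.494) × 9.22 × e^(−0.287×1.031) = 0.5810 × 9.22 × 0.7439 = 3.985 mg/L.
Minimum DO = C_s − D_c = 11.4 − 3.985 = 7.415 mg/L.
x_c = v t_c = 0.518 m/s × 1.031 d × 86400 s/d = 46140 m ≈ 46.1 km.

t_c ≈ 1.03 d; D_c ≈ 3.98 mg/L; min DO ≈ 7.42 mg/L; x_c ≈ 46.1 km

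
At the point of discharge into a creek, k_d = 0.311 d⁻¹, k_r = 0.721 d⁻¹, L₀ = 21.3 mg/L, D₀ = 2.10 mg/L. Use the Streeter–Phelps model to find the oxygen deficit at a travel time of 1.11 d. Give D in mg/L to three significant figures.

k_d L₀/(k_r−k_d) = 0.311×21.3/(0.721−0.311) = 6.624/0.4100 = 16.16 mg/L.
e^(−k_d t) = e^(−0.311×1.110) = 0.7081; e^(−k_r t) = e^(−0.721×1.110) = 0.4492.
D = 16.16 × (0.7081 − 0.4492) + 2.10 × 0.4492 = 4.183 + 0.9433 = 5.126 mg/L.

D ≈ 5.13 mg/L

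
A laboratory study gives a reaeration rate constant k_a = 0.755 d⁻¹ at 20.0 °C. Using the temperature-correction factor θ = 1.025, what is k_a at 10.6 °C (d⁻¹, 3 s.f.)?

k_a ≈ 0.599 d⁻¹

k_a(T₂) = k_a(T₁) · θ^(T₂−T₁) = 0.755 × 1.025^(10.6−20.0)
= 0.755 × 1.025^-9.40 = 0.755 × 0.7929 = 0.5986 d⁻¹.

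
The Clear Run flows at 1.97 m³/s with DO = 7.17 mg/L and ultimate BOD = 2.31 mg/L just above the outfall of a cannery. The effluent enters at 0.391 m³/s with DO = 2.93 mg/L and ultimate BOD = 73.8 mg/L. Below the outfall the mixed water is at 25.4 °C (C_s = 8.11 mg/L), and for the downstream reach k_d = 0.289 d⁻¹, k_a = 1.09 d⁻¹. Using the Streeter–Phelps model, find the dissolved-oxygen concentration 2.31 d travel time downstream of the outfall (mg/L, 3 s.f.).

DO ≈ 5.77 mg/L

Mixed DO = (1.97×7.17 + 0.391×2.93)/(1.97+0.391) = 15.27/2.361 = 6.468 mg/L.
Mixed L₀ = (1.97×2.31 + 0.391×73.8)/(2.361) = 33.41/2.361 = 14.15 mg/L.
Initial deficit D₀ = C_s − DO₀ = 8.11 − 6.468 = 1.642 mg/L.
D(2.31) = [0.289×14.15/(1.09−0.289)](e^(−0.289×2.31) − e^(−1.09×2.31)) + 1.642 e^(−1.09×2.31)
= 5.105 × (0.5129 − 0.08063) + 1.642 × 0.08063 = 2.339 mg/L.
DO = 8.11 − 2.339 = 5.771 mg/L.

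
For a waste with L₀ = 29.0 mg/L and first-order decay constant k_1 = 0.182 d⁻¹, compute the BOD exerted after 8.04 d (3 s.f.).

y_t = L₀(1 − e^(−k_1 t)) = 29.0 × (1 − e^(−0.182×8.04))
= 29.0 × (1 − 0.2315) = 29.0 × 0.7685 = 22.29 mg/L.

y ≈ 22.3 mg/L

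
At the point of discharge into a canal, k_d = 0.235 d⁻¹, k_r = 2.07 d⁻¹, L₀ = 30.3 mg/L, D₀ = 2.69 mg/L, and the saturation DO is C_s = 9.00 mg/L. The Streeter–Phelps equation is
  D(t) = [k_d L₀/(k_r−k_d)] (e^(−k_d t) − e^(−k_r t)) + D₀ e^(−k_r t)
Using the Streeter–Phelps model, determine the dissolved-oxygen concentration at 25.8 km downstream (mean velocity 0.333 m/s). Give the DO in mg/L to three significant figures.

DO ≈ 6.04 mg/L

Travel time t = x/v = 25.8 km / (0.333 m/s) = 25800 m / 0.333 m/s = 77480 s = 0.8967 d.
k_d L₀/(k_r−k_d) = 0.235×30.3/(2.07−0.235) = 7.120/1.835 = 3.880 mg/L.
e^(−k_d t) = e^(−0.235×0.8967) = 0.8100; e^(−k_r t) = e^(−2.07×0.8967) = 0.1563.
D = 3.880 × (0.8100 − 0.1563) + 2.69 × 0.1563 = 2.537 + 0.4203 = 2.957 mg/L.
DO = C_s − D = 9.00 − 2.957 = 6.043 mg/L.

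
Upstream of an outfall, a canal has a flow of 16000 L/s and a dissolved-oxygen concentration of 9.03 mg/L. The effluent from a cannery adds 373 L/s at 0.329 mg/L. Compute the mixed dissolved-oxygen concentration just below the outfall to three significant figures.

8.83 mg/L

Flow-weighted mixing: C = (Q_r C_r + Q_w C_w)/(Q_r + Q_w)
= (16000×9.03 + 373×0.329)/(16000 + 373) = 144600/16370 = 8.832 mg/L.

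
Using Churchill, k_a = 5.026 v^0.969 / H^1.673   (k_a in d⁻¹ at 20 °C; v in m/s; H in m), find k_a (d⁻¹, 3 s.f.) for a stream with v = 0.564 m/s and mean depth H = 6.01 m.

k_a = 5.026 × 0.564^0.969 / 6.01^1.673 = 5.026 × 0.5741 / 20.09 = 0.1436 d⁻¹.

k_a ≈ 0.144 d⁻¹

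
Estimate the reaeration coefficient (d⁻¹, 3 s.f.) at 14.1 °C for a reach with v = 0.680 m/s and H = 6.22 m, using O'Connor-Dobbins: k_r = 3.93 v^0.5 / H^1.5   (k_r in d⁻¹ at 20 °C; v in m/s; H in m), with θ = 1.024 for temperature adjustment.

k_r(20) = 3.93 × 0.680^0.5 / 6.22^1.5 = 3.93 × 0.8246 / 15.51 = 0.2089 d⁻¹.
k_r(14.1) = 0.2089 × 1.024^(14.1−20) = 0.2089 × 0.8694 = 0.1816 d⁻¹.

k_r ≈ 0.182 d⁻¹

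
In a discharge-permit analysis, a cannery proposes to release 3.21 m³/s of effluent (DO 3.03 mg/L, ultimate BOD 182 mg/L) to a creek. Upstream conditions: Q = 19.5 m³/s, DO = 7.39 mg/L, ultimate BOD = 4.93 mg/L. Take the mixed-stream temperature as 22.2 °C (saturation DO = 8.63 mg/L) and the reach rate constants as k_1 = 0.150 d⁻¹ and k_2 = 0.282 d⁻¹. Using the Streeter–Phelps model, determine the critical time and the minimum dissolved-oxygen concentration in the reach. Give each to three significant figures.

Mixed DO = (19.5×7.39 + 3.21×3.03)/(19.5+3.21) = 153.8/22.71 = 6.774 mg/L.
Mixed L₀ = (19.5×4.93 + 3.21×182)/(22.71) = 680.4/22.71 = 29.96 mg/L.
Initial deficit D₀ = C_s − DO₀ = 8.63 − 6.774 = 1.856 mg/L.
t_c = (1/0.1320) ln[(0.282/0.150)(1 − 1.856×0.1320/(0.150×29.96))] = 7.576 × ln(1.777) = 4.358 d.
D_c = (0.150/0.282) × 29.96 × e^(−0.150×4.358) = 0.5319 × 29.96 × 0.5201 = 8.289 mg/L.
Minimum DO = 8.63 − 8.289 = 0.3413 mg/L.

t_c ≈ 4.36 d; minimum DO ≈ 0.341 mg/L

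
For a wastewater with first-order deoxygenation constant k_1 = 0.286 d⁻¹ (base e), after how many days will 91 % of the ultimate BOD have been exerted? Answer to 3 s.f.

y/L₀ = 1 − e^(−k_1 t) = 0.91 ⇒ e^(−k_1 t) = 0.0900
t = −ln(0.0900) / 0.286 = 2.408 / 0.286 = 8.419 d.

t ≈ 8.42 d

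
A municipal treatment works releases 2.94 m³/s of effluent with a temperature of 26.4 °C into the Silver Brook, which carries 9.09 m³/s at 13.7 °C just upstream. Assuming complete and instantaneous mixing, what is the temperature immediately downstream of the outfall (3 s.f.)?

16.8 °C

Flow-weighted mixing: C = (Q_r C_r + Q_w C_w)/(Q_r + Q_w)
= (9.09×13.7 + 2.94×26.4)/(9.09 + 2.94) = 202.1/12.03 = 16.80 °C.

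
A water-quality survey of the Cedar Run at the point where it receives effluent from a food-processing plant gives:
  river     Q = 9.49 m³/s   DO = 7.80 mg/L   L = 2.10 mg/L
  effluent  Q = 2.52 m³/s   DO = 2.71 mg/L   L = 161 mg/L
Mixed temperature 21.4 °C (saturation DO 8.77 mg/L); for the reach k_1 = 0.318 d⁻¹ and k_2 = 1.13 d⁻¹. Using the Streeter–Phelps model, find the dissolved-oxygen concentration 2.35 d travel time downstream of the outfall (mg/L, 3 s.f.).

DO ≈ 3.03 mg/L

Mixed DO = (9.49×7.80 + 2.52×2.71)/(9.49+2.52) = 80.85/12.01 = 6.732 mg/L.
Mixed L₀ = (9.49×2.10 + 2.52×161)/(12.01) = 425.6/12.01 = 35.44 mg/L.
Initial deficit D₀ = C_s − DO₀ = 8.77 − 6.732 = 2.038 mg/L.
D(2.35) = [0.318×35.44/(1.13−0.318)](e^(−0.318×2.35) − e^(−1.13×2.35)) + 2.038 e^(−1.13×2.35)
= 13.88 × (0.4736 − 0.07026) + 2.038 × 0.07026 = 5.742 mg/L.
DO = 8.77 − 5.742 = 3.028 mg/L.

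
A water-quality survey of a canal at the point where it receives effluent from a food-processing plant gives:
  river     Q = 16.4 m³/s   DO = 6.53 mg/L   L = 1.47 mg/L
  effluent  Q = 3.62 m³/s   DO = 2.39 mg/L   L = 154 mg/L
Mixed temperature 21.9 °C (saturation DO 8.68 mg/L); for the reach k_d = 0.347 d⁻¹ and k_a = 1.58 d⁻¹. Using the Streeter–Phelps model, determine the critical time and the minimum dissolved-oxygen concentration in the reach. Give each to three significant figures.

Mixed DO = (16.4×6.53 + 3.62×2.39)/(16.4+3.62) = 115.7/20.02 = 5.781 mg/L.
Mixed L₀ = (16.4×1.47 + 3.62×154)/(20.02) = 581.6/20.02 = 29.05 mg/L.
Initial deficit D₀ = C_s − DO₀ = 8.68 − 5.781 = 2.899 mg/L.
t_c = (1/1.233) ln[(1.58/0.347)(1 − 2.899×1.233/(0.347×29.05))] = 0.8110 × ln(2.939) = 0.8743 d.
D_c = (0.347/1.58) × 29.05 × e^(−0.347×0.8743) = 0.2196 × 29.05 × 0.7383 = 4.710 mg/L.
Minimum DO = 8.68 − 4.710 = 3.970 mg/L.

t_c ≈ 0.874 d; minimum DO ≈ 3.97 mg/L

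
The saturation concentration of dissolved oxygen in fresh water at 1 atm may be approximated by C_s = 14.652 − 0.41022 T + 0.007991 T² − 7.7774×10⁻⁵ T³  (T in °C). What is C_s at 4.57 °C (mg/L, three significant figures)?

C_s ≈ 12.9 mg/L

C_s = 14.652 − 0.41022×4.57 + 0.007991×4.57² − 7.7774×10⁻⁵×4.57³ = 12.94 mg/L.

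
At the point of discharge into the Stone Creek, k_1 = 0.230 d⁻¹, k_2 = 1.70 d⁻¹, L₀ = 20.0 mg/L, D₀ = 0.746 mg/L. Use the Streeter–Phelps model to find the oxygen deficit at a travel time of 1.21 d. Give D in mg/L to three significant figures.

k_1 L₀/(k_2−k_1) = 0.230×20.0/(1.70−0.230) = 4.600/1.470 = 3.129 mg/L.
e^(−k_1 t) = e^(−0.230×1.210) = 0.7571; e^(−k_2 t) = e^(−1.70×1.210) = 0.1278.
D = 3.129 × (0.7571 − 0.1278) + 0.746 × 0.1278 = 1.969 + 0.09537 = 2.064 mg/L.

D ≈ 2.06 mg/L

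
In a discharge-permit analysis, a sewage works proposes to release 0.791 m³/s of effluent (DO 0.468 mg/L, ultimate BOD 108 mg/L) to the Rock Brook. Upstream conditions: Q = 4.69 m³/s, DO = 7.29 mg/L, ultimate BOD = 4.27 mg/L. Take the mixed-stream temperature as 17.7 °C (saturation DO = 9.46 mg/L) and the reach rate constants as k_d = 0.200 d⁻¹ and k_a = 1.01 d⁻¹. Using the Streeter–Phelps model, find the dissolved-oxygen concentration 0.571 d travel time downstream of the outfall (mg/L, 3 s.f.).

Mixed DO = (4.69×7.29 + 0.791×0.468)/(4.69+0.791) = 34.56/5.481 = 6.305 mg/L.
Mixed L₀ = (4.69×4.27 + 0.791×108)/(5.481) = 105.5/5.481 = 19.24 mg/L.
Initial deficit D₀ = C_s − DO₀ = 9.46 − 6.305 = 3.155 mg/L.
D(0.571) = [0.200×19.24/(1.01−0.200)](e^(−0.200×0.571) − e^(−1.01×0.571)) + 3.155 e^(−1.01×0.571)
= 4.751 × (0.8921 − 0.5617) + 3.155 × 0.5617 = 3.341 mg/L.
DO = 9.46 − 3.341 = 6.119 mg/L.

DO ≈ 6.12 mg/L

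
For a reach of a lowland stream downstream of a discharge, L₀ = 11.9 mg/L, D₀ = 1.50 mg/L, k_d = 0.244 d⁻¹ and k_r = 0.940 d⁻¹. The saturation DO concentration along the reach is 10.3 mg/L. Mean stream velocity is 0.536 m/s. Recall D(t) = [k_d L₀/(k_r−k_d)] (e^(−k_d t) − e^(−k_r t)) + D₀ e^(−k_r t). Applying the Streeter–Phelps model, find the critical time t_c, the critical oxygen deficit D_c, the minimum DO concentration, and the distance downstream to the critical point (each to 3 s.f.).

t_c ≈ 1.30 d; D_c ≈ 2.25 mg/L; min DO ≈ 8.05 mg/L; x_c ≈ 60.1 km

With k_r/k_d = 3.852 and 1 − D₀(k_r−k_d)/(k_d L₀) = 0.6404,
t_c = ln(3.852 × 0.6404) / (0.940 − 0.244) = ln(2.467) / 0.6960 = 0.9031/0.6960 = 1.298 d.
D_c = (k_d/k_r) L₀ e^(−k_d t_c) = (0.244/0.940) × 11.9 × e^(−0.244×1.298) = 0.2596 × 11.9 × 0.7286 = 2.251 mg/L.
Minimum DO = C_s − D_c = 10.3 − 2.251 = 8.049 mg/L.
x_c = v t_c = 0.536 m/s × 1.298 d × 86400 s/d = 60090 m ≈ 60.1 km.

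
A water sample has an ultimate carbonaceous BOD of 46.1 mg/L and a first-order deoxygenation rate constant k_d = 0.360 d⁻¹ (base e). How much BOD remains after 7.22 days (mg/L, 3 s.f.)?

L_t = L₀ e^(−k_d t) = 46.1 × e^(−0.360×7.22) = 46.1 × 0.07433 = 3.427 mg/L.

L ≈ 3.43 mg/L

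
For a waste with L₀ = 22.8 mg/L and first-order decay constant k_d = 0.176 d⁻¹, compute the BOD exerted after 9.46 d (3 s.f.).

y ≈ 18.5 mg/L

y_t = L₀(1 − e^(−k_d t)) = 22.8 × (1 − e^(−0.176×9.46))
= 22.8 × (1 − 0.1892) = 22.8 × 0.8108 = 18.49 mg/L.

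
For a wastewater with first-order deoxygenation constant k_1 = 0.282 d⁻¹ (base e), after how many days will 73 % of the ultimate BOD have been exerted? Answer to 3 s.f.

t ≈ 4.64 d

y/L₀ = 1 − e^(−k_1 t) = 0.73 ⇒ e^(−k_1 t) = 0.270
t = −ln(0.270) / 0.282 = 1.309 / 0.282 = 4.643 d.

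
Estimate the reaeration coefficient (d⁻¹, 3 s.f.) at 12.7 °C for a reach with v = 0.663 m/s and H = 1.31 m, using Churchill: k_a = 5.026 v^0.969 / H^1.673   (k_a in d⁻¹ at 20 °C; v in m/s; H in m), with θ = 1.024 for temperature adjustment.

k_a ≈ 1.81 d⁻¹

k_a(20) = 5.026 × 0.663^0.969 / 1.31^1.673 = 5.026 × 0.6715 / 1.571 = 2.148 d⁻¹.
k_a(12.7) = 2.148 × 1.024^(12.7−20) = 2.148 × 0.8410 = 1.807 d⁻¹.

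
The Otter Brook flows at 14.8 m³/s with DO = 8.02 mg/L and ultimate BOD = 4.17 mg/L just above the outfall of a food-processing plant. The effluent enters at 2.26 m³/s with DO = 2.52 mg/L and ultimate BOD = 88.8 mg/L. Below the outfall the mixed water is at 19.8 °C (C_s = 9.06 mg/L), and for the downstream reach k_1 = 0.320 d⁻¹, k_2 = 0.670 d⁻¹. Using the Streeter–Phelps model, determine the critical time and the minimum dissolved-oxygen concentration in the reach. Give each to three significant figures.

t_c ≈ 1.73 d; minimum DO ≈ 4.83 mg/L

Mixed DO = (14.8×8.02 + 2.26×2.52)/(14.8+2.26) = 124.4/17.06 = 7.291 mg/L.
Mixed L₀ = (14.8×4.17 + 2.26×88.8)/(17.06) = 262.4/17.06 = 15.38 mg/L.
Initial deficit D₀ = C_s − DO₀ = 9.06 − 7.291 = 1.769 mg/L.
t_c = (1/0.3500) ln[(0.670/0.320)(1 − 1.769×0.3500/(0.320×15.38))] = 2.857 × ln(1.830) = 1.727 d.
D_c = (0.320/0.670) × 15.38 × e^(−0.320×1.727) = 0.4776 × 15.38 × 0.5754 = 4.227 mg/L.
Minimum DO = 9.06 − 4.227 = 4.833 mg/L.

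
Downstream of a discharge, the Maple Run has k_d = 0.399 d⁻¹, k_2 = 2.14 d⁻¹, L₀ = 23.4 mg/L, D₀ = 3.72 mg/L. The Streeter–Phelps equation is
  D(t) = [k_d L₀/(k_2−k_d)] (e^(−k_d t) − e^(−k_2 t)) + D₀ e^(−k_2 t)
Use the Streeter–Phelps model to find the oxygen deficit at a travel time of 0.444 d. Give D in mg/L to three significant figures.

D ≈ 3.86 mg/L

k_d L₀/(k_2−k_d) = 0.399×23.4/(2.14−0.399) = 9.337/1.741 = 5.363 mg/L.
e^(−k_d t) = e^(−0.399×0.4440) = 0.8376; e^(−k_2 t) = e^(−2.14×0.4440) = 0.3867.
D = 5.363 × (0.8376 − 0.3867) + 3.72 × 0.3867 = 2.418 + 1.438 = 3.857 mg/L.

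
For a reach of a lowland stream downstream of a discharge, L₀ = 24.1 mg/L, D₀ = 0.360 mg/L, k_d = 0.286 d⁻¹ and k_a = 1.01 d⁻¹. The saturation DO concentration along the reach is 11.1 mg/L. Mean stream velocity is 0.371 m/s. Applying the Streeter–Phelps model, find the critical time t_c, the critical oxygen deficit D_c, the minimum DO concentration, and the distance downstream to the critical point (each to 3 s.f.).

t_c = [1/(k_a−k_d)] ln[(k_a/k_d)(1 − D₀(k_a−k_d)/(k_d L₀))]
= [1/(1.01−0.286)] ln[(1.01/0.286)(1 − 0.360×0.7240/(0.286×24.1))]
= (1/0.7240) ln[3.531 × 0.9622] = 1.381 × ln(3.398) = 1.381 × 1.223 = 1.689 d.
D_c = (k_d/k_a) L₀ e^(−k_d t_c) = (0.286/1.01) × 24.1 × e^(−0.286×1.689) = 0.2832 × 24.1 × 0.6168 = 4.209 mg/L.
Minimum DO = C_s − D_c = 11.1 − 4.209 = 6.891 mg/L.
x_c = v t_c = 0.371 m/s × 1.689 d × 86400 s/d = 54150 m ≈ 54.2 km.

t_c ≈ 1.69 d; D_c ≈ 4.21 mg/L; min DO ≈ 6.89 mg/L; x_c ≈ 54.2 km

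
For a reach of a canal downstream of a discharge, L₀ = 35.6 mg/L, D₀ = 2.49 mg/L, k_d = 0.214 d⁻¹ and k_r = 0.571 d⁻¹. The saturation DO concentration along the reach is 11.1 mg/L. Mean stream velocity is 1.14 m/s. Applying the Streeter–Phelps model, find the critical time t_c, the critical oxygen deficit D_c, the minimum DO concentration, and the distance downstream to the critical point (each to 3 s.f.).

t_c ≈ 2.40 d; D_c ≈ 7.98 mg/L; min DO ≈ 3.12 mg/L; x_c ≈ 237 km

At the critical point dD/dt = 0, so k_d L₀ e^(−k_d t) = k_r D. Substituting D(t) from the Streeter–Phelps equation and solving for t gives
t_c = ln[(k_r/k_d)(1 − D₀(k_r−k_d)/(k_d L₀))] / (k_r−k_d).
Here k_r−k_d = 0.3570 d⁻¹ and 1 − D₀(k_r−k_d)/(k_d L₀) = 1 − 2.49×0.3570/(0.214×35.6) = 0.8833, so
t_c = ln(2.668 × 0.8833) / 0.3570 = 0.8573 / 0.3570 = 2.402 d.
D_c = (k_d/k_r) L₀ e^(−k_d t_c) = (0.214/0.571) × 35.6 × e^(−0.214×2.402) = 0.3748 × 35.6 × 0.5981 = 7.981 mg/L.
Minimum DO = C_s − D_c = 11.1 − 7.981 = 3.119 mg/L.
x_c = v t_c = 1.14 m/s × 2.402 d × 86400 s/d = 236500 m ≈ 237 km.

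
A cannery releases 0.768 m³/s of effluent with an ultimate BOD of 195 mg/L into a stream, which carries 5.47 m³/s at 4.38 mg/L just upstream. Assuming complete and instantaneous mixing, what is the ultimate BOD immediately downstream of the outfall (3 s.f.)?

27.8 mg/L

Flow-weighted mixing: C = (Q_r C_r + Q_w C_w)/(Q_r + Q_w)
= (5.47×4.38 + 0.768×195)/(5.47 + 0.768) = 173.7/6.238 = 27.85 mg/L.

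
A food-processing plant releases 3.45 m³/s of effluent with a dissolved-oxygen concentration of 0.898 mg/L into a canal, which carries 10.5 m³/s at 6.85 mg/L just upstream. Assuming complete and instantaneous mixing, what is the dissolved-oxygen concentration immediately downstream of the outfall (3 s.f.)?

5.38 mg/L

Flow-weighted mixing: C = (Q_r C_r + Q_w C_w)/(Q_r + Q_w)
= (10.5×6.85 + 3.45×0.898)/(10.5 + 3.45) = 75.02/13.95 = 5.378 mg/L.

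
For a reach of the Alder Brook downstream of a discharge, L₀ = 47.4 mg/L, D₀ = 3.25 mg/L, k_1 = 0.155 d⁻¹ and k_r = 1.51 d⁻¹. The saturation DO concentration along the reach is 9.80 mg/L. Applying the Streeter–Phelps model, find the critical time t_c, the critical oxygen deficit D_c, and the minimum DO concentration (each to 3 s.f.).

t_c ≈ 1.00 d; D_c ≈ 4.16 mg/L; min DO ≈ 5.64 mg/L

With k_r/k_1 = 9.742 and 1 − D₀(k_r−k_1)/(k_1 L₀) = 0.4006,
t_c = ln(9.742 × 0.4006) / (1.51 − 0.155) = ln(3.903) / 1.355 = 1.362/1.355 = 1.005 d.
D_c = (k_1/k_r) L₀ e^(−k_1 t_c) = (0.155/1.51) × 47.4 × e^(−0.155×1.005) = 0.1026 × 47.4 × 0.8558 = 4.164 mg/L.
Minimum DO = C_s − D_c = 9.80 − 4.164 = 5.636 mg/L.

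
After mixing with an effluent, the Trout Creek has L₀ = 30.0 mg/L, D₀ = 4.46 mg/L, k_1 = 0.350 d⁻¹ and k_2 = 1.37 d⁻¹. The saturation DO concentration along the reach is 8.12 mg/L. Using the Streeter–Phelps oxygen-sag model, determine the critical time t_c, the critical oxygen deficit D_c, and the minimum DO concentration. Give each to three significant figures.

At the critical point dD/dt = 0, so k_1 L₀ e^(−k_1 t) = k_2 D. Substituting D(t) from the Streeter–Phelps equation and solving for t gives
t_c = ln[(k_2/k_1)(1 − D₀(k_2−k_1)/(k_1 L₀))] / (k_2−k_1).
Here k_2−k_1 = 1.020 d⁻¹ and 1 − D₀(k_2−k_1)/(k_1 L₀) = 1 − 4.46×1.020/(0.350×30.0) = 0.5667, so
t_c = ln(3.914 × 0.5667) / 1.020 = 0.7968 / 1.020 = 0.7812 d.
D_c = (k_1/k_2) L₀ e^(−k_1 t_c) = (0.350/1.37) × 30.0 × e^(−0.350×0.7812) = 0.2555 × 30.0 × 0.7608 = 5.831 mg/L.
Minimum DO = C_s − D_c = 8.12 − 5.831 = 2.289 mg/L.

t_c ≈ 0.781 d; D_c ≈ 5.83 mg/L; min DO ≈ 2.29 mg/L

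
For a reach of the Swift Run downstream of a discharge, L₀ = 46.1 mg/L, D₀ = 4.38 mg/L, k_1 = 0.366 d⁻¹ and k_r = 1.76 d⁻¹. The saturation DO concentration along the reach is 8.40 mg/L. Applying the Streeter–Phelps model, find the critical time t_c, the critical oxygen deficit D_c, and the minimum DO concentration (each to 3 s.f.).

t_c ≈ 0.804 d; D_c ≈ 7.14 mg/L; min DO ≈ 1.26 mg/L

At the critical point dD/dt = 0, so k_1 L₀ e^(−k_1 t) = k_r D. Substituting D(t) from the Streeter–Phelps equation and solving for t gives
t_c = ln[(k_r/k_1)(1 − D₀(k_r−k_1)/(k_1 L₀))] / (k_r−k_1).
Here k_r−k_1 = 1.394 d⁻¹ and 1 − D₀(k_r−k_1)/(k_1 L₀) = 1 − 4.38×1.394/(0.366×46.1) = 0.6381, so
t_c = ln(4.809 × 0.6381) / 1.394 = 1.121 / 1.394 = 0.8043 d.
L(t_c) = L₀ e^(−k_1 t_c) = 46.1 × 0.7450 = 34.34 mg/L, and at the critical point k_r D_c = k_1 L, so D_c = (0.366/1.76) × 34.34 = 7.142 mg/L.
Minimum DO = C_s − D_c = 8.40 − 7.142 = 1.258 mg/L.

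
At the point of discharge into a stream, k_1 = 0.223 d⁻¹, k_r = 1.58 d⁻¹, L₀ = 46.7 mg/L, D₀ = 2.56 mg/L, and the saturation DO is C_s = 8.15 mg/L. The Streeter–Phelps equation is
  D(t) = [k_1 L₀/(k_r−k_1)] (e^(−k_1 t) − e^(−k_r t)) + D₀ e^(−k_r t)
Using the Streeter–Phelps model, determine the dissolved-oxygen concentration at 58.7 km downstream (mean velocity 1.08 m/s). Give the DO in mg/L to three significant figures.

DO ≈ 3.37 mg/L

Travel time t = x/v = 58.7 km / (1.08 m/s) = 58700 m / 1.08 m/s = 54350 s = 0.6291 d.
k_1 L₀/(k_r−k_1) = 0.223×46.7/(1.58−0.223) = 10.41/1.357 = 7.674 mg/L.
e^(−k_1 t) = e^(−0.223×0.6291) = 0.8691; e^(−k_r t) = e^(−1.58×0.6291) = 0.3701.
D = 7.674 × (0.8691 − 0.3701) + 2.56 × 0.3701 = 3.829 + 0.9475 = 4.777 mg/L.
DO = C_s − D = 8.15 − 4.777 = 3.373 mg/L.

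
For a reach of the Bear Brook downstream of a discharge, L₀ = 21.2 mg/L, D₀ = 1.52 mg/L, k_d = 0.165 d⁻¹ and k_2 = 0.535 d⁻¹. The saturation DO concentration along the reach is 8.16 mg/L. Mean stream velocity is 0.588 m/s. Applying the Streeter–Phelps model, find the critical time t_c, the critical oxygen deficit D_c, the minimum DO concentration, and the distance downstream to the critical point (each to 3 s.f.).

t_c = [1/(k_2−k_d)] ln[(k_2/k_d)(1 − D₀(k_2−k_d)/(k_d L₀))]
= [1/(0.535−0.165)] ln[(0.535/0.165)(1 − 1.52×0.3700/(0.165×21.2))]
= (1/0.3700) ln[3.242 × 0.8392] = 2.703 × ln(2.721) = 2.703 × 1.001 = 2.706 d.
L(t_c) = L₀ e^(−k_d t_c) = 21.2 × 0.6399 = 13.57 mg/L, and at the critical point k_2 D_c = k_d L, so D_c = (0.165/0.535) × 13.57 = 4.184 mg/L.
Minimum DO = C_s − D_c = 8.16 − 4.184 = 3.976 mg/L.
x_c = v t_c = 0.588 m/s × 2.706 d × 86400 s/d = 137400 m ≈ 137 km.

t_c ≈ 2.71 d; D_c ≈ 4.18 mg/L; min DO ≈ 3.98 mg/L; x_c ≈ 137 km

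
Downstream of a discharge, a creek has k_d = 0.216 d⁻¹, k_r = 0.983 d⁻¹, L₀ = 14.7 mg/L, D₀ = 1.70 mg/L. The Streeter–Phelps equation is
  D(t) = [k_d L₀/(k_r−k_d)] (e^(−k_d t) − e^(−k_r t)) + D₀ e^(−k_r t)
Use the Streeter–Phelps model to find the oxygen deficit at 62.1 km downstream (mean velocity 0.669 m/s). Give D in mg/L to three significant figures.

D ≈ 2.43 mg/L

Travel time t = x/v = 62.1 km / (0.669 m/s) = 62100 m / 0.669 m/s = 92830 s = 1.074 d.
k_d L₀/(k_r−k_d) = 0.216×14.7/(0.983−0.216) = 3.175/0.7670 = 4.140 mg/L.
e^(−k_d t) = e^(−0.216×1.074) = 0.7929; e^(−k_r t) = e^(−0.983×1.074) = 0.3478.
D = 4.140 × (0.7929 − 0.3478) + 1.70 × 0.3478 = 1.843 + 0.5913 = 2.434 mg/L.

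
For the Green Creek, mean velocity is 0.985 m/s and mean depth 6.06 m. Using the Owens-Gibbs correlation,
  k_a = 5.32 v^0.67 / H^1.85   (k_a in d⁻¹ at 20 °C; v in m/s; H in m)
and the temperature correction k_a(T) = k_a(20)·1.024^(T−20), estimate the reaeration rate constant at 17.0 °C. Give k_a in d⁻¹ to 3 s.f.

k_a(20) = 5.32 × 0.985^0.67 / 6.06^1.85 = 5.32 × 0.9899 / 28.03 = 0.1879 d⁻¹.
k_a(17.0) = 0.1879 × 1.024^(17.0−20) = 0.1879 × 0.9313 = 0.1750 d⁻¹.

k_a ≈ 0.175 d⁻¹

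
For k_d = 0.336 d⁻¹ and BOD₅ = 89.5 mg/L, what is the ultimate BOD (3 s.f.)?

BOD₅ = L₀(1 − e^(−5k_d)) ⇒ L₀ = BOD₅ / (1 − e^(−5×0.336))
= 89.5 / (1 − 0.1864) = 89.5 / 0.8136 = 110.0 mg/L.

L₀ ≈ 110 mg/L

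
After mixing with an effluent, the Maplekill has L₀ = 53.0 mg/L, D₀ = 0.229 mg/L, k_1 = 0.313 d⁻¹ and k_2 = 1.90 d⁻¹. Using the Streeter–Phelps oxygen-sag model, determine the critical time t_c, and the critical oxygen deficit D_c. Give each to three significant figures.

t_c ≈ 1.12 d; D_c ≈ 6.14 mg/L

At the critical point dD/dt = 0, so k_1 L₀ e^(−k_1 t) = k_2 D. Substituting D(t) from the Streeter–Phelps equation and solving for t gives
t_c = ln[(k_2/k_1)(1 − D₀(k_2−k_1)/(k_1 L₀))] / (k_2−k_1).
Here k_2−k_1 = 1.587 d⁻¹ and 1 − D₀(k_2−k_1)/(k_1 L₀) = 1 − 0.229×1.587/(0.313×53.0) = 0.9781, so
t_c = ln(6.070 × 0.9781) / 1.587 = 1.781 / 1.587 = 1.122 d.
L(t_c) = L₀ e^(−k_1 t_c) = 53.0 × 0.7038 = 37.30 mg/L, and at the critical point k_2 D_c = k_1 L, so D_c = (0.313/1.90) × 37.30 = 6.145 mg/L.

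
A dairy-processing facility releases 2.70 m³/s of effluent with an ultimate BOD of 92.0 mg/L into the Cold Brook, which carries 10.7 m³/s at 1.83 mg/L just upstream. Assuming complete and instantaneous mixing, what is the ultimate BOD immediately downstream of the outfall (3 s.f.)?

20.0 mg/L

Flow-weighted mixing: C = (Q_r C_r + Q_w C_w)/(Q_r + Q_w)
= (10.7×1.83 + 2.70×92.0)/(10.7 + 2.70) = 268.0/13.40 = 20.00 mg/L.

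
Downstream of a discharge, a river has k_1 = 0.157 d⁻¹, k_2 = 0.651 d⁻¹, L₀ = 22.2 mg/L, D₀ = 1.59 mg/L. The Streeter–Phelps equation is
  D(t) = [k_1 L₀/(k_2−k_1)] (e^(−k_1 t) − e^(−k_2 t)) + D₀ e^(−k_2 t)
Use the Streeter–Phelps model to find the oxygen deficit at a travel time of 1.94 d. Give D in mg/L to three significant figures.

D ≈ 3.66 mg/L

k_1 L₀/(k_2−k_1) = 0.157×22.2/(0.651−0.157) = 3.485/0.4940 = 7.055 mg/L.
e^(−k_1 t) = e^(−0.157×1.940) = 0.7374; e^(−k_2 t) = e^(−0.651×1.940) = 0.2828.
D = 7.055 × (0.7374 − 0.2828) + 1.59 × 0.2828 = 3.207 + 0.4497 = 3.657 mg/L.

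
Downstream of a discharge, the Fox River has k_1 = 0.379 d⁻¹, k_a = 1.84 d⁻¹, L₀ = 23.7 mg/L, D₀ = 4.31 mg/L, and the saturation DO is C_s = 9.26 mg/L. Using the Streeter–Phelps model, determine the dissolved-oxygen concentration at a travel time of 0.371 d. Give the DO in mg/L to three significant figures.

DO ≈ 4.85 mg/L

k_1 L₀/(k_a−k_1) = 0.379×23.7/(1.84−0.379) = 8.982/1.461 = 6.148 mg/L.
e^(−k_1 t) = e^(−0.379×0.3710) = 0.8688; e^(−k_a t) = e^(−1.84×0.3710) = 0.5053.
D = 6.148 × (0.8688 − 0.5053) + 4.31 × 0.5053 = 2.235 + 2.178 = 4.413 mg/L.
DO = C_s − D = 9.26 − 4.413 = 4.847 mg/L.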